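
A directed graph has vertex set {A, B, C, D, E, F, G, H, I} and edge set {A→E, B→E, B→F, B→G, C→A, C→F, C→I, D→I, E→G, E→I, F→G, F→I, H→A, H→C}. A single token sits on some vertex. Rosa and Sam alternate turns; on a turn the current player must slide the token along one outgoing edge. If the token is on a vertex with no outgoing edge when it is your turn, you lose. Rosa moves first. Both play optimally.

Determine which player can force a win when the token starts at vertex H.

Rosa wins.

Positions with no move are L. A position that does have a move is losing for the player to move precisely when every available move leads to a winning position for the opponent. Fill in the labels:
Every edge goes from a vertex to one that appears earlier in the order I, G, E, D, F, A, C, H, B, so processing vertices in that order labels each vertex after all of its successors.
I: no outgoing edge → L
G: no outgoing edge → L
E: →G(L), so W
D: →I(L), so W
F: →G(L), so W
A: →E(W) only, which is W, so L
C: →A(L), so W
H: →A(L), so W
B: →G(L), so W
The starting position H is W: Rosa should move to A, handing over an L position.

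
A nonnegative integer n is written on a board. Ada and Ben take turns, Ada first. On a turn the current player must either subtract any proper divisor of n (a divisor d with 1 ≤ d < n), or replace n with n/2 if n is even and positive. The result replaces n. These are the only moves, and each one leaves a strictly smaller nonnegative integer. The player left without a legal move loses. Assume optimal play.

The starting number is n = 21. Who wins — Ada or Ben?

Compute win/loss labels from the base case upward. A position with no move is L. Any other position is W if it can reach an L in one move, else L.
n=0: no move → L
n=1: no move → L
n=2: reaches L-position 1 → W
n=3: only reaches 2(W), which is W → L
n=4: reaches L-position 3 → W
n=5: only reaches 4(W), which is W → L
n=6: reaches L-position 3 → W
n=7: only reaches 6(W), which is W → L
n=8: reaches L-position 7 → W
n=9: only reaches 6(W), 8(W), all W → L
n=10: reaches L-position 5 → W
n=11: only reaches 10(W), which is W → L
n=12: reaches L-position 9 → W
n=13: only reaches 12(W), which is W → L
n=14: reaches L-position 7 → W
n=15: only reaches 10(W), 12(W), 14(W), all W → L
n=16: reaches L-position 15 → W
n=17: only reaches 16(W), which is W → L
n=18: reaches L-position 9 → W
n=19: only reaches 18(W), which is W → L
n=20: reaches L-position 15 → W
n=21: only reaches 14(W), 18(W), 20(W), all W → L
Every move from 21 reaches a W position, so the mover loses.

Ben wins.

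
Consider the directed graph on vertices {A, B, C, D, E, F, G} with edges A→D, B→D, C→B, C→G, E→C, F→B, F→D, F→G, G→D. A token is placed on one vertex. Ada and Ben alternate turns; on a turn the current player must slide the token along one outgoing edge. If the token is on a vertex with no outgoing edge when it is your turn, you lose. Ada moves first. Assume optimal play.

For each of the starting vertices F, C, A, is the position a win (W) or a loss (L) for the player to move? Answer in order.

Classify positions by backward induction: terminal positions (no move available) are L. From any other position, the mover wins iff some move reaches an L.
Every edge goes from a vertex to one that appears earlier in the order D, B, G, C, F, E, A, so processing vertices in that order labels each vertex after all of its successors.
D: no outgoing edge → L
B: W (go to D, an L position)
G: W (go to D, an L position)
C: L (options G(W), B(W) are all W)
F: W (go to D, an L position)
E: W (go to C, an L position)
A: W (go to D, an L position)

F: W, C: L, A: W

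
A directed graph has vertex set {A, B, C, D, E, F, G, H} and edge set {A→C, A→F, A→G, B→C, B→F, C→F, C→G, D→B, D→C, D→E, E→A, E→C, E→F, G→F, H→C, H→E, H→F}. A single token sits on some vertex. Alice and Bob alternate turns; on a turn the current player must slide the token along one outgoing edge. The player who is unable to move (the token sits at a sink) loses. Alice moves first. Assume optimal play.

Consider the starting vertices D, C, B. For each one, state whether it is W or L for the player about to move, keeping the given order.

D: L, C: W, B: W

Work bottom-up. With no move the player to move loses. Otherwise the position is W if at least one move leads to an L position for the opponent, and L if every move leads to a W.
Every edge goes from a vertex to one that appears earlier in the order F, G, C, A, E, B, D, H, so processing vertices in that order labels each vertex after all of its successors.
F: no outgoing edge → L
G: W (go to F, an L position)
C: W (go to F, an L position)
A: W (go to F, an L position)
E: W (go to F, an L position)
B: W (go to F, an L position)
D: L (options B(W), E(W), C(W) are all W)
H: W (go to F, an L position)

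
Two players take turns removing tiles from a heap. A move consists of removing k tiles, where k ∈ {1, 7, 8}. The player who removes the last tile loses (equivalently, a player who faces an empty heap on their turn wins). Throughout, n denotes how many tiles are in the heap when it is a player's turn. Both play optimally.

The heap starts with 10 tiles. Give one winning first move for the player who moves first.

Remove 7, leaving 3.

Build the W/L table. Terminal = W. A non-terminal position is W if it has a move to some L; otherwise it is L.
n=0: no move; the opponent has just taken the last tile and therefore loses → W
n=1: →0(W) only, which is W, so L
n=2: →1(L), so W
n=3: →2(W) only, which is W, so L
n=4: →3(L), so W
n=5: →4(W) only, which is W, so L
n=6: →5(L), so W
n=7: →6(W), 0(W) — all W, so L
n=8: →7(L), so W
n=9: →1(L), so W
n=10: →3(L), so W
From 10, the L positions reachable in one move are: 3.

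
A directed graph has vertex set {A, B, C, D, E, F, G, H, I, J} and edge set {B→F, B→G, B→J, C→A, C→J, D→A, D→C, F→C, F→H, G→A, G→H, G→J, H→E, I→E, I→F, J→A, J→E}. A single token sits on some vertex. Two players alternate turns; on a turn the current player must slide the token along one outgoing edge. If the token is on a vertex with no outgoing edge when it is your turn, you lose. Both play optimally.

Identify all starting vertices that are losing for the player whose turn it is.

Work bottom-up. With no move the player to move loses. Otherwise the position is W if at least one move leads to an L position for the opponent, and L if every move leads to a W.
Every edge goes from a vertex to one that appears earlier in the order E, A, H, J, C, F, G, B, I, D, so processing vertices in that order labels each vertex after all of its successors.
E: no outgoing edge → L
A: no outgoing edge → L
H: can move to E, which is L ⇒ W
J: can move to A, which is L ⇒ W
C: can move to A, which is L ⇒ W
F: moves to C(W), H(W); every one is W ⇒ L
G: can move to A, which is L ⇒ W
B: can move to F, which is L ⇒ W
I: can move to F, which is L ⇒ W
D: can move to A, which is L ⇒ W
The losing starting vertices are exactly the entries labelled L in this table (3 of them).

A, E, F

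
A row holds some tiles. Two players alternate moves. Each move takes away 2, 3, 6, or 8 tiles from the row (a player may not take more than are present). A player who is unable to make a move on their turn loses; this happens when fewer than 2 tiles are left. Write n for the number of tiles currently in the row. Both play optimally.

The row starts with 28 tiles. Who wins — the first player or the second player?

Use the standard recursion: the mover loses at a terminal position; elsewhere, the mover wins exactly when some move hands the opponent an L position.
n=0: no move → L
n=1: no move → L
n=2: →0(L), so W
n=3: →1(L), so W
n=4: →1(L), so W
n=5: →3(W), 2(W) — all W, so L
n=6: →0(L), so W
n=7: →5(L), so W
n=8: →5(L), so W
n=9: →1(L), so W
n=10: →8(W), 7(W), 4(W), 2(W) — all W, so L
n=11: →5(L), so W
n=12: →10(L), so W
n=13: →10(L), so W
n=14: →12(W), 11(W), 8(W), 6(W) — all W, so L
n=15: →13(W), 12(W), 9(W), 7(W) — all W, so L
n=16: →14(L), so W
n=17: →15(L), so W
n=18: →15(L), so W
n=19: →17(W), 16(W), 13(W), 11(W) — all W, so L
n=20: →14(L), so W
n=21: →19(L), so W
n=22: →19(L), so W
n=23: →15(L), so W
n=24: →22(W), 21(W), 18(W), 16(W) — all W, so L
n=25: →19(L), so W
n=26: →24(L), so W
n=27: →24(L), so W
n=28: →26(W), 25(W), 22(W), 20(W) — all W, so L
Every move from 28 reaches a W position, so the mover loses.

The second player wins.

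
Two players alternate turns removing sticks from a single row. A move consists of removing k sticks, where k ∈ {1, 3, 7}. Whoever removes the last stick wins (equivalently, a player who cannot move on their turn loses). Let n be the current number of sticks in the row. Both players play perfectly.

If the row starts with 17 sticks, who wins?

Label each position W (a win for the player to move) or L (a loss). A position with no legal move is L; any other position is W exactly when some move reaches an L, and L when every move reaches a W.
n=0: no move → L
n=1: W (go to 0, an L position)
n=2: L (sole option 1(W) is W)
n=3: W (go to 2, an L position)
n=4: L (options 3(W), 1(W) are all W)
n=5: W (go to 4, an L position)
n=6: L (options 5(W), 3(W) are all W)
n=7: W (go to 6, an L position)
n=8: L (options 7(W), 5(W), 1(W) are all W)
n=9: W (go to 8, an L position)
n=10: L (options 9(W), 7(W), 3(W) are all W)
n=11: W (go to 10, an L position)
n=12: L (options 11(W), 9(W), 5(W) are all W)
n=13: W (go to 12, an L position)
n=14: L (options 13(W), 11(W), 7(W) are all W)
n=15: W (go to 14, an L position)
n=16: L (options 15(W), 13(W), 9(W) are all W)
n=17: W (go to 16, an L position)
The starting position 17 is W: the player to move should remove 1, leaving 16, handing over an L position.

The first player wins.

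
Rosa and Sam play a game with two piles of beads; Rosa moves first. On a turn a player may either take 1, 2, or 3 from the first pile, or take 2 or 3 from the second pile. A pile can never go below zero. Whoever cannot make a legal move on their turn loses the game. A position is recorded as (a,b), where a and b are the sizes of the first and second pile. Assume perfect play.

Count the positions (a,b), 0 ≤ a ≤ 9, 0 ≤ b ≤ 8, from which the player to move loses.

Label each position W (a win for the player to move) or L (a loss). A position with no legal move is L; any other position is W exactly when some move reaches an L, and L when every move reaches a W.
Every move lowers a or b (never raises either), so fill the grid row by row in increasing a, and left to right within a row: each cell's successors are then already labelled.
      b=0  b=1  b=2  b=3  b=4  b=5  b=6  b=7  b=8
a=0:    L    L    W    W    W    L    L    W    W
a=1:    W    W    L    L    W    W    W    L    L
a=2:    W    W    W    W    L    W    W    W    W
a=3:    W    W    W    W    W    W    W    W    W
a=4:    L    L    W    W    W    L    L    W    W
a=5:    W    W    L    L    W    W    W    L    L
a=6:    W    W    W    W    L    W    W    W    W
a=7:    W    W    W    W    W    W    W    W    W
a=8:    L    L    W    W    W    L    L    W    W
a=9:    W    W    L    L    W    W    W    L    L
Cells with no legal move (terminal, hence L): (0,0), (0,1).
The remaining L cells, each justified by listing all of its moves:
(0,5): only reaches (0,3)(W), (0,2)(W), all W → L
(0,6): only reaches (0,4)(W), (0,3)(W), all W → L
(1,2): only reaches (0,2)(W), (1,0)(W), all W → L
(1,3): only reaches (0,3)(W), (1,1)(W), (1,0)(W), all W → L
(1,7): only reaches (0,7)(W), (1,5)(W), (1,4)(W), all W → L
(1,8): only reaches (0,8)(W), (1,6)(W), (1,5)(W), all W → L
(2,4): only reaches (1,4)(W), (0,4)(W), (2,2)(W), (2,1)(W), all W → L
(4,0): only reaches (3,0)(W), (2,0)(W), (1,0)(W), all W → L
(4,1): only reaches (3,1)(W), (2,1)(W), (1,1)(W), all W → L
(4,5): only reaches (3,5)(W), (2,5)(W), (1,5)(W), (4,3)(W), (4,2)(W), all W → L
(4,6): only reaches (3,6)(W), (2,6)(W), (1,6)(W), (4,4)(W), (4,3)(W), all W → L
(5,2): only reaches (4,2)(W), (3,2)(W), (2,2)(W), (5,0)(W), all W → L
(5,3): only reaches (4,3)(W), (3,3)(W), (2,3)(W), (5,1)(W), (5,0)(W), all W → L
(5,7): only reaches (4,7)(W), (3,7)(W), (2,7)(W), (5,5)(W), (5,4)(W), all W → L
(5,8): only reaches (4,8)(W), (3,8)(W), (2,8)(W), (5,6)(W), (5,5)(W), all W → L
(6,4): only reaches (5,4)(W), (4,4)(W), (3,4)(W), (6,2)(W), (6,1)(W), all W → L
(8,0): only reaches (7,0)(W), (6,0)(W), (5,0)(W), all W → L
(8,1): only reaches (7,1)(W), (6,1)(W), (5,1)(W), all W → L
(8,5): only reaches (7,5)(W), (6,5)(W), (5,5)(W), (8,3)(W), (8,2)(W), all W → L
(8,6): only reaches (7,6)(W), (6,6)(W), (5,6)(W), (8,4)(W), (8,3)(W), all W → L
(9,2): only reaches (8,2)(W), (7,2)(W), (6,2)(W), (9,0)(W), all W → L
(9,3): only reaches (8,3)(W), (7,3)(W), (6,3)(W), (9,1)(W), (9,0)(W), all W → L
(9,7): only reaches (8,7)(W), (7,7)(W), (6,7)(W), (9,5)(W), (9,4)(W), all W → L
(9,8): only reaches (8,8)(W), (7,8)(W), (6,8)(W), (9,6)(W), (9,5)(W), all W → L
Every other cell has at least one move into one of the L cells above, so it is W.
L cells per row: a=0: 4, a=1: 4, a=2: 1, a=3: 0, a=4: 4, a=5: 4, a=6: 1, a=7: 0, a=8: 4, a=9: 4; total 26.

26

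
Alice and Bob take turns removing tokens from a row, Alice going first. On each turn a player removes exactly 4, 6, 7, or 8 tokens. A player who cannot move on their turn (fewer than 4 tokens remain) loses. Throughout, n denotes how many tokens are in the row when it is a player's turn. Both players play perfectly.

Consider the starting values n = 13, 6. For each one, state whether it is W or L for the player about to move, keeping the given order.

Work bottom-up. With no move the player to move loses. Otherwise the position is W if at least one move leads to an L position for the opponent, and L if every move leads to a W.
n=0: no move → L
n=1: no move → L
n=2: no move → L
n=3: no move → L
n=4: can move to 0, which is L ⇒ W
n=5: can move to 1, which is L ⇒ W
n=6: can move to 2, which is L ⇒ W
n=7: can move to 3, which is L ⇒ W
n=8: can move to 2, which is L ⇒ W
n=9: can move to 3, which is L ⇒ W
n=10: can move to 3, which is L ⇒ W
n=11: can move to 3, which is L ⇒ W
n=12: moves to 8(W), 6(W), 5(W), 4(W); every one is W ⇒ L
n=13: moves to 9(W), 7(W), 6(W), 5(W); every one is W ⇒ L

13: L, 6: W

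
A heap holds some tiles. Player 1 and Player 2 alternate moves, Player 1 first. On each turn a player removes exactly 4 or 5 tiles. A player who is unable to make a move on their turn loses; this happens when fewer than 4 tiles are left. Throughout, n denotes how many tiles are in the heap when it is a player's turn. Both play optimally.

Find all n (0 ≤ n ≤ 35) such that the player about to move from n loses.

0, 1, 2, 3, 9, 10, 11, 12, 18, 19, 20, 21, 27, 28, 29, 30

Work bottom-up. With no move the player to move loses. Otherwise the position is W if at least one move leads to an L position for the opponent, and L if every move leads to a W.
n=0: no move → L
n=1: no move → L
n=2: no move → L
n=3: no move → L
n=4: reaches L-position 0 → W
n=5: reaches L-position 1 → W
n=6: reaches L-position 2 → W
n=7: reaches L-position 3 → W
n=8: reaches L-position 3 → W
n=9: only reaches 5(W), 4(W), all W → L
n=10: only reaches 6(W), 5(W), all W → L
n=11: only reaches 7(W), 6(W), all W → L
n=12: only reaches 8(W), 7(W), all W → L
n=13: reaches L-position 9 → W
n=14: reaches L-position 10 → W
n=15: reaches L-position 11 → W
n=16: reaches L-position 12 → W
n=17: reaches L-position 12 → W
n=18: only reaches 14(W), 13(W), all W → L
n=19: only reaches 15(W), 14(W), all W → L
n=20: only reaches 16(W), 15(W), all W → L
n=21: only reaches 17(W), 16(W), all W → L
n=22: reaches L-position 18 → W
n=23: reaches L-position 19 → W
n=24: reaches L-position 20 → W
n=25: reaches L-position 21 → W
n=26: reaches L-position 21 → W
n=27: only reaches 23(W), 22(W), all W → L
n=28: only reaches 24(W), 23(W), all W → L
n=29: only reaches 25(W), 24(W), all W → L
n=30: only reaches 26(W), 25(W), all W → L
n=31: reaches L-position 27 → W
n=32: reaches L-position 28 → W
n=33: reaches L-position 29 → W
n=34: reaches L-position 30 → W
n=35: reaches L-position 30 → W
Reading off the rows marked L gives the requested list; there are 16 such values of n.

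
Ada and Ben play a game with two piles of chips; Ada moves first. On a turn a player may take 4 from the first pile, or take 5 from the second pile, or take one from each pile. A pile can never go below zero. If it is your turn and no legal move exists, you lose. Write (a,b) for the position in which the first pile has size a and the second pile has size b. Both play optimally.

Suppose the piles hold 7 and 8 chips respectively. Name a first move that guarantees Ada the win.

Move to (3,8).

Use the standard recursion: the mover loses at a terminal position; elsewhere, the mover wins exactly when some move hands the opponent an L position.
No move ever increases a pile, so every position that can arise here has a ≤ 7 and b ≤ 8; it is enough to label the cells with 0 ≤ a ≤ 7 and 0 ≤ b ≤ 8.
Every move lowers a or b (never raises either), so fill the grid row by row in increasing a, and left to right within a row: each cell's successors are then already labelled.
      b=0  b=1  b=2  b=3  b=4  b=5  b=6  b=7  b=8
a=0:    L    L    L    L    L    W    W    W    W
a=1:    L    W    W    W    W    W    L    L    L
a=2:    L    W    L    L    L    W    L    W    W
a=3:    L    W    L    W    W    W    L    W    L
a=4:    W    W    W    W    W    L    L    W    L
a=5:    W    L    L    L    L    L    W    W    W
a=6:    W    L    W    W    W    W    W    L    L
a=7:    W    L    W    L    L    L    W    L    W
Cells with no legal move (terminal, hence L): (0,0), (0,1), (0,2), (0,3), (0,4), (1,0), (2,0), (3,0).
The remaining L cells, each justified by listing all of its moves:
(1,6): moves to (1,1)(W), (0,5)(W); every one is W ⇒ L
(1,7): moves to (1,2)(W), (0,6)(W); every one is W ⇒ L
(1,8): moves to (1,3)(W), (0,7)(W); every one is W ⇒ L
(2,2): the only move is to (1,1)(W), a W ⇒ L
(2,3): the only move is to (1,2)(W), a W ⇒ L
(2,4): the only move is to (1,3)(W), a W ⇒ L
(2,6): moves to (2,1)(W), (1,5)(W); every one is W ⇒ L
(3,2): the only move is to (2,1)(W), a W ⇒ L
(3,6): moves to (3,1)(W), (2,5)(W); every one is W ⇒ L
(3,8): moves to (3,3)(W), (2,7)(W); every one is W ⇒ L
(4,5): moves to (0,5)(W), (4,0)(W), (3,4)(W); every one is W ⇒ L
(4,6): moves to (0,6)(W), (4,1)(W), (3,5)(W); every one is W ⇒ L
(4,8): moves to (0,8)(W), (4,3)(W), (3,7)(W); every one is W ⇒ L
(5,1): moves to (1,1)(W), (4,0)(W); every one is W ⇒ L
(5,2): moves to (1,2)(W), (4,1)(W); every one is W ⇒ L
(5,3): moves to (1,3)(W), (4,2)(W); every one is W ⇒ L
(5,4): moves to (1,4)(W), (4,3)(W); every one is W ⇒ L
(5,5): moves to (1,5)(W), (5,0)(W), (4,4)(W); every one is W ⇒ L
(6,1): moves to (2,1)(W), (5,0)(W); every one is W ⇒ L
(6,7): moves to (2,7)(W), (6,2)(W), (5,6)(W); every one is W ⇒ L
(6,8): moves to (2,8)(W), (6,3)(W), (5,7)(W); every one is W ⇒ L
(7,1): moves to (3,1)(W), (6,0)(W); every one is W ⇒ L
(7,3): moves to (3,3)(W), (6,2)(W); every one is W ⇒ L
(7,4): moves to (3,4)(W), (6,3)(W); every one is W ⇒ L
(7,5): moves to (3,5)(W), (7,0)(W), (6,4)(W); every one is W ⇒ L
(7,7): moves to (3,7)(W), (7,2)(W), (6,6)(W); every one is W ⇒ L
Every other cell has at least one move into one of the L cells above, so it is W.
From (7,8), the L positions reachable in one move are: (3,8), (7,3), (6,7). Any move reaching one of these is winning.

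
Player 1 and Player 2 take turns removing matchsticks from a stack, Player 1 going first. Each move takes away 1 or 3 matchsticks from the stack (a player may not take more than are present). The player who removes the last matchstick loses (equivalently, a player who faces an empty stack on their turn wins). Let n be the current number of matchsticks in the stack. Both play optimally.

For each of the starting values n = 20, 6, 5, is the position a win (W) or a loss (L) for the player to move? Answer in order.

Work bottom-up. With no move the player to move wins. Otherwise the position is W if at least one move leads to an L position for the opponent, and L if every move leads to a W.
n=0: no move; the opponent has just taken the last matchstick and therefore loses → W
n=1: only reaches 0(W), which is W → L
n=2: reaches L-position 1 → W
n=3: only reaches 2(W), 0(W), all W → L
n=4: reaches L-position 3 → W
n=5: only reaches 4(W), 2(W), all W → L
n=6: reaches L-position 5 → W
n=7: only reaches 6(W), 4(W), all W → L
n=8: reaches L-position 7 → W
n=9: only reaches 8(W), 6(W), all W → L
n=10: reaches L-position 9 → W
n=11: only reaches 10(W), 8(W), all W → L
n=12: reaches L-position 11 → W
n=13: only reaches 12(W), 10(W), all W → L
n=14: reaches L-position 13 → W
n=15: only reaches 14(W), 12(W), all W → L
n=16: reaches L-position 15 → W
n=17: only reaches 16(W), 14(W), all W → L
n=18: reaches L-position 17 → W
n=19: only reaches 18(W), 16(W), all W → L
n=20: reaches L-position 19 → W

20: W, 6: W, 5: L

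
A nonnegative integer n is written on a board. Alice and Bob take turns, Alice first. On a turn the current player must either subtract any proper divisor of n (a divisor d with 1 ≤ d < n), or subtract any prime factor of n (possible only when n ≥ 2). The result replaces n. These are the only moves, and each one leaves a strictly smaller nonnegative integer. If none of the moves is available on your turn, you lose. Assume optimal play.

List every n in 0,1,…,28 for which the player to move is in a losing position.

0, 1, 4, 9, 14, 20, 26

Use the standard recursion: the mover loses at a terminal position; elsewhere, the mover wins exactly when some move hands the opponent an L position.
n=0: no move → L
n=1: no move → L
n=2: W (go to 0, an L position)
n=3: W (go to 0, an L position)
n=4: L (options 2(W), 3(W) are all W)
n=5: W (go to 0, an L position)
n=6: W (go to 4, an L position)
n=7: W (go to 0, an L position)
n=8: W (go to 4, an L position)
n=9: L (options 6(W), 8(W) are all W)
n=10: W (go to 9, an L position)
n=11: W (go to 0, an L position)
n=12: W (go to 9, an L position)
n=13: W (go to 0, an L position)
n=14: L (options 7(W), 12(W), 13(W) are all W)
n=15: W (go to 14, an L position)
n=16: W (go to 14, an L position)
n=17: W (go to 0, an L position)
n=18: W (go to 9, an L position)
n=19: W (go to 0, an L position)
n=20: L (options 10(W), 15(W), 16(W), 18(W), 19(W) are all W)
n=21: W (go to 14, an L position)
n=22: W (go to 20, an L position)
n=23: W (go to 0, an L position)
n=24: W (go to 20, an L position)
n=25: W (go to 20, an L position)
n=26: L (options 13(W), 24(W), 25(W) are all W)
n=27: W (go to 26, an L position)
n=28: W (go to 14, an L position)
The losing starting values of n are exactly the entries labelled L in this table (7 of them).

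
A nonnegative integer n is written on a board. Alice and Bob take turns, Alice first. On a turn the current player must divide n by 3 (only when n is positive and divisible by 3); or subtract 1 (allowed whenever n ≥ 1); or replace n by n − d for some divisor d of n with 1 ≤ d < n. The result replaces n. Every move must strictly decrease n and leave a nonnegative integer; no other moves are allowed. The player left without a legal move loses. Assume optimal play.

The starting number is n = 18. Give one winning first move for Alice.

Move to 9.

Compute win/loss labels from the base case upward. A position with no move is L. Any other position is W if it can reach an L in one move, else L.
n=0: no move → L
n=1: W (go to 0, an L position)
n=2: L (sole option 1(W) is W)
n=3: W (go to 2, an L position)
n=4: W (go to 2, an L position)
n=5: L (sole option 4(W) is W)
n=6: W (go to 2, an L position)
n=7: L (sole option 6(W) is W)
n=8: W (go to 7, an L position)
n=9: L (options 3(W), 6(W), 8(W) are all W)
n=10: W (go to 5, an L position)
n=11: L (sole option 10(W) is W)
n=12: W (go to 9, an L position)
n=13: L (sole option 12(W) is W)
n=14: W (go to 7, an L position)
n=15: W (go to 5, an L position)
n=16: L (options 8(W), 12(W), 14(W), 15(W) are all W)
n=17: W (go to 16, an L position)
n=18: W (go to 9, an L position)
From 18, the L positions reachable in one move are: 9, 16. Any move reaching one of these is winning.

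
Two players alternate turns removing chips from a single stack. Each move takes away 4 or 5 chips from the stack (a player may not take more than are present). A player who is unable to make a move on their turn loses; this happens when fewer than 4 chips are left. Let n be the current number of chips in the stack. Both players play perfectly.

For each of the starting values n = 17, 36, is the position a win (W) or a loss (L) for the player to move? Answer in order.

17: W, 36: L

Compute win/loss labels from the base case upward. A position with no move is L. Any other position is W if it can reach an L in one move, else L.
n=0: no move → L
n=1: no move → L
n=2: no move → L
n=3: no move → L
n=4: →0(L), so W
n=5: →1(L), so W
n=6: →2(L), so W
n=7: →3(L), so W
n=8: →3(L), so W
n=9: →5(W), 4(W) — all W, so L
n=10: →6(W), 5(W) — all W, so L
n=11: →7(W), 6(W) — all W, so L
n=12: →8(W), 7(W) — all W, so L
n=13: →9(L), so W
n=14: →10(L), so W
n=15: →11(L), so W
n=16: →12(L), so W
n=17: →12(L), so W
n=18: →14(W), 13(W) — all W, so L
n=19: →15(W), 14(W) — all W, so L
n=20: →16(W), 15(W) — all W, so L
n=21: →17(W), 16(W) — all W, so L
n=22: →18(L), so W
n=23: →19(L), so W
n=24: →20(L), so W
n=25: →21(L), so W
n=26: →21(L), so W
n=27: →23(W), 22(W) — all W, so L
n=28: →24(W), 23(W) — all W, so L
n=29: →25(W), 24(W) — all W, so L
n=30: →26(W), 25(W) — all W, so L
n=31: →27(L), so W
n=32: →28(L), so W
n=33: →29(L), so W
n=34: →30(L), so W
n=35: →30(L), so W
n=36: →32(W), 31(W) — all W, so L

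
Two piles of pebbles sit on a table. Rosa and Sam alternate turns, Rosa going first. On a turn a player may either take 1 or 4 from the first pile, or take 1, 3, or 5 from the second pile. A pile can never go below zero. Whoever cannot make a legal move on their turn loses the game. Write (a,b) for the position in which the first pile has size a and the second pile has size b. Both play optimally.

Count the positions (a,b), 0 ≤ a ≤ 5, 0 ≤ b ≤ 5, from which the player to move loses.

15

Compute win/loss labels from the base case upward. A position with no move is L. Any other position is W if it can reach an L in one move, else L.
Every move lowers a or b (never raises either), so fill the grid row by row in increasing a, and left to right within a row: each cell's successors are then already labelled.
      b=0  b=1  b=2  b=3  b=4  b=5
a=0:    L    W    L    W    L    W
a=1:    W    L    W    L    W    L
a=2:    L    W    L    W    L    W
a=3:    W    L    W    L    W    L
a=4:    W    W    W    W    W    W
a=5:    L    W    L    W    L    W
Cells with no legal move (terminal, hence L): (0,0).
The remaining L cells, each justified by listing all of its moves:
(0,2): only reaches (0,1)(W), which is W → L
(0,4): only reaches (0,3)(W), (0,1)(W), all W → L
(1,1): only reaches (0,1)(W), (1,0)(W), all W → L
(1,3): only reaches (0,3)(W), (1,2)(W), (1,0)(W), all W → L
(1,5): only reaches (0,5)(W), (1,4)(W), (1,2)(W), (1,0)(W), all W → L
(2,0): only reaches (1,0)(W), which is W → L
(2,2): only reaches (1,2)(W), (2,1)(W), all W → L
(2,4): only reaches (1,4)(W), (2,3)(W), (2,1)(W), all W → L
(3,1): only reaches (2,1)(W), (3,0)(W), all W → L
(3,3): only reaches (2,3)(W), (3,2)(W), (3,0)(W), all W → L
(3,5): only reaches (2,5)(W), (3,4)(W), (3,2)(W), (3,0)(W), all W → L
(5,0): only reaches (4,0)(W), (1,0)(W), all W → L
(5,2): only reaches (4,2)(W), (1,2)(W), (5,1)(W), all W → L
(5,4): only reaches (4,4)(W), (1,4)(W), (5,3)(W), (5,1)(W), all W → L
Every other cell has at least one move into one of the L cells above, so it is W.
L cells per row: a=0: 3, a=1: 3, a=2: 3, a=3: 3, a=4: 0, a=5: 3; total 15.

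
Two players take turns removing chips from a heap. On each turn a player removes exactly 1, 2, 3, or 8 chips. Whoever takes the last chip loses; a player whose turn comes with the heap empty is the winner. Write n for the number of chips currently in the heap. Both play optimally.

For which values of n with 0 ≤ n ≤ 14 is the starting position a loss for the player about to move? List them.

1, 5, 10, 14

Work bottom-up. With no move the player to move wins. Otherwise the position is W if at least one move leads to an L position for the opponent, and L if every move leads to a W.
n=0: no move; the opponent has just taken the last chip and therefore loses → W
n=1: only reaches 0(W), which is W → L
n=2: reaches L-position 1 → W
n=3: reaches L-position 1 → W
n=4: reaches L-position 1 → W
n=5: only reaches 4(W), 3(W), 2(W), all W → L
n=6: reaches L-position 5 → W
n=7: reaches L-position 5 → W
n=8: reaches L-position 5 → W
n=9: reaches L-position 1 → W
n=10: only reaches 9(W), 8(W), 7(W), 2(W), all W → L
n=11: reaches L-position 10 → W
n=12: reaches L-position 10 → W
n=13: reaches L-position 10 → W
n=14: only reaches 13(W), 12(W), 11(W), 6(W), all W → L
Reading off the rows marked L gives the requested list; there are 4 such values of n.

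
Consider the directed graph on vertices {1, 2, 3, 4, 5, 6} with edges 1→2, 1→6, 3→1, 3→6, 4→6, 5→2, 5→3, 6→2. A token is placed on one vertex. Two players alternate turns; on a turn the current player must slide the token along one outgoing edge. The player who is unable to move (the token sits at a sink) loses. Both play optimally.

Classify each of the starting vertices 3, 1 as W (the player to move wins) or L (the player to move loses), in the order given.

Label each position W (a win for the player to move) or L (a loss). A position with no legal move is L; any other position is W exactly when some move reaches an L, and L when every move reaches a W.
Every edge goes from a vertex to one that appears earlier in the order 2, 6, 1, 3, 5, 4, so processing vertices in that order labels each vertex after all of its successors.
2: no outgoing edge → L
6: W (go to 2, an L position)
1: W (go to 2, an L position)
3: L (options 1(W), 6(W) are all W)
5: W (go to 3, an L position)
4: L (sole option 6(W) is W)

3: L, 1: W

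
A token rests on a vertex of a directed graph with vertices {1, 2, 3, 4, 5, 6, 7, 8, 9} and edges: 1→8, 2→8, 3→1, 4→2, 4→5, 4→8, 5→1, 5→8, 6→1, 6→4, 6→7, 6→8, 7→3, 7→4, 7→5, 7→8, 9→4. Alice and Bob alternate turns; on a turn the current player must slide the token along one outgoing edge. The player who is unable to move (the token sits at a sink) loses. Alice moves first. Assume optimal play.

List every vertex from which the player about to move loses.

Build the W/L table. Terminal = L. A non-terminal position is W if it has a move to some L; otherwise it is L.
Every edge goes from a vertex to one that appears earlier in the order 8, 1, 3, 2, 5, 4, 7, 9, 6, so processing vertices in that order labels each vertex after all of its successors.
8: no outgoing edge → L
1: can move to 8, which is L ⇒ W
3: the only move is to 1(W), a W ⇒ L
2: can move to 8, which is L ⇒ W
5: can move to 8, which is L ⇒ W
4: can move to 8, which is L ⇒ W
7: can move to 3, which is L ⇒ W
9: the only move is to 4(W), a W ⇒ L
6: can move to 8, which is L ⇒ W
Reading off the rows marked L gives the requested list; there are 3 such vertices.

3, 8, 9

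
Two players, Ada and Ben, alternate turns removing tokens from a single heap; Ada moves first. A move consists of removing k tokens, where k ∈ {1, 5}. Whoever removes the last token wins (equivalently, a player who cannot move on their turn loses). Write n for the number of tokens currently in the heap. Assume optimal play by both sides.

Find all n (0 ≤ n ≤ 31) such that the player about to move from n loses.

0, 2, 4, 6, 8, 10, 12, 14, 16, 18, 20, 22, 24, 26, 28, 30

Build the W/L table. Terminal = L. A non-terminal position is W if it has a move to some L; otherwise it is L.
n=0: no move → L
n=1: →0(L), so W
n=2: →1(W) only, which is W, so L
n=3: →2(L), so W
n=4: →3(W) only, which is W, so L
n=5: →4(L), so W
n=6: →5(W), 1(W) — all W, so L
n=7: →6(L), so W
n=8: →7(W), 3(W) — all W, so L
n=9: →8(L), so W
n=10: →9(W), 5(W) — all W, so L
n=11: →10(L), so W
n=12: →11(W), 7(W) — all W, so L
n=13: →12(L), so W
n=14: →13(W), 9(W) — all W, so L
n=15: →14(L), so W
n=16: →15(W), 11(W) — all W, so L
n=17: →16(L), so W
n=18: →17(W), 13(W) — all W, so L
n=19: →18(L), so W
n=20: →19(W), 15(W) — all W, so L
n=21: →20(L), so W
n=22: →21(W), 17(W) — all W, so L
n=23: →22(L), so W
n=24: →23(W), 19(W) — all W, so L
n=25: →24(L), so W
n=26: →25(W), 21(W) — all W, so L
n=27: →26(L), so W
n=28: →27(W), 23(W) — all W, so L
n=29: →28(L), so W
n=30: →29(W), 25(W) — all W, so L
n=31: →30(L), so W
The losing starting values of n are exactly the entries labelled L in this table (16 of them).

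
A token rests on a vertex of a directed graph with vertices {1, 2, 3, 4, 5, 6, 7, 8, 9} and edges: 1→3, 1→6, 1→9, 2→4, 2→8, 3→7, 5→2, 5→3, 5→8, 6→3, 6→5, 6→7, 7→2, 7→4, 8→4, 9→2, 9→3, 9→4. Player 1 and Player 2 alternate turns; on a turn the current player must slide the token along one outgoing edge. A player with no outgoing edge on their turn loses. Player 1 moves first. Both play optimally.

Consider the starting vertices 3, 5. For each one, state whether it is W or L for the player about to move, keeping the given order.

3: L, 5: W

Classify positions by backward induction: terminal positions (no move available) are L. From any other position, the mover wins iff some move reaches an L.
Every edge goes from a vertex to one that appears earlier in the order 4, 8, 2, 7, 3, 9, 5, 6, 1, so processing vertices in that order labels each vertex after all of its successors.
4: no outgoing edge → L
8: →4(L), so W
2: →4(L), so W
7: →4(L), so W
3: →7(W) only, which is W, so L
9: →3(L), so W
5: →3(L), so W
6: →3(L), so W
1: →3(L), so W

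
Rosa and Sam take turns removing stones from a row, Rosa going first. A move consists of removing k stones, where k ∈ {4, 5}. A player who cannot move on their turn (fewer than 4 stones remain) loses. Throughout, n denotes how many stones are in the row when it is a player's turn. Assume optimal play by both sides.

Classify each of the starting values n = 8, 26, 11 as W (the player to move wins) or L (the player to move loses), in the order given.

Use the standard recursion: the mover loses at a terminal position; elsewhere, the mover wins exactly when some move hands the opponent an L position.
n=0: no move → L
n=1: no move → L
n=2: no move → L
n=3: no move → L
n=4: reaches L-position 0 → W
n=5: reaches L-position 1 → W
n=6: reaches L-position 2 → W
n=7: reaches L-position 3 → W
n=8: reaches L-position 3 → W
n=9: only reaches 5(W), 4(W), all W → L
n=10: only reaches 6(W), 5(W), all W → L
n=11: only reaches 7(W), 6(W), all W → L
n=12: only reaches 8(W), 7(W), all W → L
n=13: reaches L-position 9 → W
n=14: reaches L-position 10 → W
n=15: reaches L-position 11 → W
n=16: reaches L-position 12 → W
n=17: reaches L-position 12 → W
n=18: only reaches 14(W), 13(W), all W → L
n=19: only reaches 15(W), 14(W), all W → L
n=20: only reaches 16(W), 15(W), all W → L
n=21: only reaches 17(W), 16(W), all W → L
n=22: reaches L-position 18 → W
n=23: reaches L-position 19 → W
n=24: reaches L-position 20 → W
n=25: reaches L-position 21 → W
n=26: reaches L-position 21 → W

8: W, 26: W, 11: L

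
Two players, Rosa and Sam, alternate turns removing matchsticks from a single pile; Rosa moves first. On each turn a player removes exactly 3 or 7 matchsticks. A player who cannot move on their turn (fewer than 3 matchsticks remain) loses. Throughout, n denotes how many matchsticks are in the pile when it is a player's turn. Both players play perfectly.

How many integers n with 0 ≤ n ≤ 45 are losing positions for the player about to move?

Positions with no move are L. A position that does have a move is losing for the player to move precisely when every available move leads to a winning position for the opponent. Fill in the labels:
n=0: no move → L
n=1: no move → L
n=2: no move → L
n=3: W (go to 0, an L position)
n=4: W (go to 1, an L position)
n=5: W (go to 2, an L position)
n=6: L (sole option 3(W) is W)
n=7: W (go to 0, an L position)
n=8: W (go to 1, an L position)
n=9: W (go to 6, an L position)
n=10: L (options 7(W), 3(W) are all W)
n=11: L (options 8(W), 4(W) are all W)
n=12: L (options 9(W), 5(W) are all W)
n=13: W (go to 10, an L position)
n=14: W (go to 11, an L position)
n=15: W (go to 12, an L position)
n=16: L (options 13(W), 9(W) are all W)
n=17: W (go to 10, an L position)
n=18: W (go to 11, an L position)
n=19: W (go to 16, an L position)
n=20: L (options 17(W), 13(W) are all W)
n=21: L (options 18(W), 14(W) are all W)
n=22: L (options 19(W), 15(W) are all W)
n=23: W (go to 20, an L position)
n=24: W (go to 21, an L position)
n=25: W (go to 22, an L position)
n=26: L (options 23(W), 19(W) are all W)
n=27: W (go to 20, an L position)
n=28: W (go to 21, an L position)
n=29: W (go to 26, an L position)
n=30: L (options 27(W), 23(W) are all W)
n=31: L (options 28(W), 24(W) are all W)
n=32: L (options 29(W), 25(W) are all W)
n=33: W (go to 30, an L position)
n=34: W (go to 31, an L position)
n=35: W (go to 32, an L position)
n=36: L (options 33(W), 29(W) are all W)
n=37: W (go to 30, an L position)
n=38: W (go to 31, an L position)
n=39: W (go to 36, an L position)
n=40: L (options 37(W), 33(W) are all W)
n=41: L (options 38(W), 34(W) are all W)
n=42: L (options 39(W), 35(W) are all W)
n=43: W (go to 40, an L position)
n=44: W (go to 41, an L position)
n=45: W (go to 42, an L position)
L entries with 0 ≤ n ≤ 45: n = 0, 1, 2, 6, 10, 11, 12, 16, 20, 21, 22, 26, 30, 31, 32, 36, 40, 41, 42; that makes 19.

19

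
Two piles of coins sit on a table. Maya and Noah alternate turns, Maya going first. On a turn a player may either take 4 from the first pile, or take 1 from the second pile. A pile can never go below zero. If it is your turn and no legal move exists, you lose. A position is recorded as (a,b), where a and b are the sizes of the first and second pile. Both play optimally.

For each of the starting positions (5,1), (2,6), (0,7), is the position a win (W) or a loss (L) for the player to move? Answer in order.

Use the standard recursion: the mover loses at a terminal position; elsewhere, the mover wins exactly when some move hands the opponent an L position.
No move ever increases a pile, so every position that can arise here has a ≤ 5 and b ≤ 7; it is enough to label the cells with 0 ≤ a ≤ 5 and 0 ≤ b ≤ 7.
Every move lowers a or b (never raises either), so fill the grid row by row in increasing a, and left to right within a row: each cell's successors are then already labelled.
      b=0  b=1  b=2  b=3  b=4  b=5  b=6  b=7
a=0:    L    W    L    W    L    W    L    W
a=1:    L    W    L    W    L    W    L    W
a=2:    L    W    L    W    L    W    L    W
a=3:    L    W    L    W    L    W    L    W
a=4:    W    L    W    L    W    L    W    L
a=5:    W    L    W    L    W    L    W    L
Cells with no legal move (terminal, hence L): (0,0), (1,0), (2,0), (3,0).
The remaining L cells, each justified by listing all of its moves:
(0,2): only reaches (0,1)(W), which is W → L
(0,4): only reaches (0,3)(W), which is W → L
(0,6): only reaches (0,5)(W), which is W → L
(1,2): only reaches (1,1)(W), which is W → L
(1,4): only reaches (1,3)(W), which is W → L
(1,6): only reaches (1,5)(W), which is W → L
(2,2): only reaches (2,1)(W), which is W → L
(2,4): only reaches (2,3)(W), which is W → L
(2,6): only reaches (2,5)(W), which is W → L
(3,2): only reaches (3,1)(W), which is W → L
(3,4): only reaches (3,3)(W), which is W → L
(3,6): only reaches (3,5)(W), which is W → L
(4,1): only reaches (0,1)(W), (4,0)(W), all W → L
(4,3): only reaches (0,3)(W), (4,2)(W), all W → L
(4,5): only reaches (0,5)(W), (4,4)(W), all W → L
(4,7): only reaches (0,7)(W), (4,6)(W), all W → L
(5,1): only reaches (1,1)(W), (5,0)(W), all W → L
(5,3): only reaches (1,3)(W), (5,2)(W), all W → L
(5,5): only reaches (1,5)(W), (5,4)(W), all W → L
(5,7): only reaches (1,7)(W), (5,6)(W), all W → L
Every other cell has at least one move into one of the L cells above, so it is W.
(5,1): one of the L cells justified above, so L
(2,6): one of the L cells justified above, so L
(0,7): the move to (0,6) reaches an L cell, so W

(5,1): L, (2,6): L, (0,7): W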